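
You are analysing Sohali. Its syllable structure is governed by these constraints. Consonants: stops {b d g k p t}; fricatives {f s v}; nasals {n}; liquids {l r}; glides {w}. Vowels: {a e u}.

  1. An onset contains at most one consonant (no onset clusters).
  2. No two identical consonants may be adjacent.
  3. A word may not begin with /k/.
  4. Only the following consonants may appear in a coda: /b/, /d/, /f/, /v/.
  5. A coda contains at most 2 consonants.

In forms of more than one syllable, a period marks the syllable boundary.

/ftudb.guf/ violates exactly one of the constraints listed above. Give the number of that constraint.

/ftudb.guf/: syllable 1 onset /ft/ has 2 consonants (> 1).
This is a violation of constraint 1: "An onset contains at most one consonant (no onset clusters)."
The remaining constraints (2, 3, 4, 5) are satisfied.

1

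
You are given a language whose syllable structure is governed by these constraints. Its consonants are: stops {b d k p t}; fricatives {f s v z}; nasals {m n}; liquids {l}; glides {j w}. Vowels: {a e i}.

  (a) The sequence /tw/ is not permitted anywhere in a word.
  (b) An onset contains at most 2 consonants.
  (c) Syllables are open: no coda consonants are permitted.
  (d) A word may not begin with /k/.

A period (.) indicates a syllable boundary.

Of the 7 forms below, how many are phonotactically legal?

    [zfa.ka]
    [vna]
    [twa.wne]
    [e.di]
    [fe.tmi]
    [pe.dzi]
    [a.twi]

[zfa.ka] — σ1 onset /zf/ (2C), coda /∅/ ok; σ2 onset /k/, coda /∅/ ok → phonotactically legal
[vna] — σ1 onset /vn/ (2C), coda /∅/ ok → phonotactically legal
[twa.wne] — violates constraint (a): contains banned sequence /tw/ → phonotactically illegal
[e.di] — σ1 onset /∅/, coda /∅/ ok; σ2 onset /d/, coda /∅/ ok → phonotactically legal
[fe.tmi] — σ1 onset /f/, coda /∅/ ok; σ2 onset /tm/ (2C), coda /∅/ ok → phonotactically legal
[pe.dzi] — σ1 onset /p/, coda /∅/ ok; σ2 onset /dz/ (2C), coda /∅/ ok → phonotactically legal
[a.twi] — violates constraint (a): contains banned sequence /tw/ → phonotactically illegal
Phonotactically legal: [zfa.ka], [vna], [e.di], [fe.tmi], [pe.dzi] → 5.

5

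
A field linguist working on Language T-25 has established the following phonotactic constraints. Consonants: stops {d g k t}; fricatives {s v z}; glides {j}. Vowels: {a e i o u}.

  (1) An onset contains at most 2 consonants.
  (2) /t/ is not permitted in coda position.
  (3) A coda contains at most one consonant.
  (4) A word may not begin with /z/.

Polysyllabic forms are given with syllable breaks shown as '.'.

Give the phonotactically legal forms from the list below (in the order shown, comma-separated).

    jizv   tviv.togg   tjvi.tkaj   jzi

jzi

jizv — violates constraint 3: syllable 1 coda /zv/ has 2 consonants (> 1) → phonotactically illegal
tviv.togg — violates constraint 3: syllable 2 coda /gg/ has 2 consonants (> 1) → phonotactically illegal
tjvi.tkaj — violates constraint 1: syllable 1 onset /tjv/ has 3 consonants (> 2) → phonotactically illegal
jzi — σ1 onset /jz/ (2C), coda /∅/ ok → phonotactically legal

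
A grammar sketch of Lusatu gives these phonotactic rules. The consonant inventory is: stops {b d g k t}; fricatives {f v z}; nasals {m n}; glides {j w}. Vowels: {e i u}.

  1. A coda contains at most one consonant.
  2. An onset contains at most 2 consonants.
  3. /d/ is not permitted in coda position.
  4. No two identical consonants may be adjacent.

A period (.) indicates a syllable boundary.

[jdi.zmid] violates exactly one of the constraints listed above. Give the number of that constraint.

[jdi.zmid]: syllable 2 coda contains /d/.
This is a violation of constraint 3: "/d/ is not permitted in coda position."
The remaining constraints (1, 2, 4) are satisfied.

3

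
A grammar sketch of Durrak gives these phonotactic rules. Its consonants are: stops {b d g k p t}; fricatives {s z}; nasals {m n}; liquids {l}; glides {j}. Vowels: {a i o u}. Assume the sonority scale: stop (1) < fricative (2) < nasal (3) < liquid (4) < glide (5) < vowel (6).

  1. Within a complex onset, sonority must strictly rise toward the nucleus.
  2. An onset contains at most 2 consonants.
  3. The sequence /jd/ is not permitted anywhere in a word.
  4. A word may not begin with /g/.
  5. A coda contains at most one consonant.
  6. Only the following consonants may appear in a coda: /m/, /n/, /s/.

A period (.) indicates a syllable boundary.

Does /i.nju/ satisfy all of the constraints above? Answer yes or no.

yes

/i.nju/ — σ1 onset /∅/, coda /∅/ ok; σ2 onset /nj/ (3→5 rises), coda /∅/ ok → permitted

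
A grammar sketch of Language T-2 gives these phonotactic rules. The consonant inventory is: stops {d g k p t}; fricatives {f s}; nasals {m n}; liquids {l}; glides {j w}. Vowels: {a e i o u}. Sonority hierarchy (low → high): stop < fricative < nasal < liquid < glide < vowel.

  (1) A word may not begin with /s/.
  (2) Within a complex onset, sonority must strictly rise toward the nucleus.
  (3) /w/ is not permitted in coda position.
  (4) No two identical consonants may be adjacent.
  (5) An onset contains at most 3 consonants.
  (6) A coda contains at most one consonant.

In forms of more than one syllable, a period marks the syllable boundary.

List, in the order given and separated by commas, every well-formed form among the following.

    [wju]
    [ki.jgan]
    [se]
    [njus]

[wju] — violates constraint 2: syllable 1 onset /wj/: /w/ (glide, 5) → /j/ (glide, 5) does not rise → ill-formed
[ki.jgan] — violates constraint 2: syllable 2 onset /jg/: /j/ (glide, 5) → /g/ (stop, 1) does not rise → ill-formed
[se] — violates constraint 1: word begins with /s/ → ill-formed
[njus] — σ1 onset /nj/ (3→5 rises), coda /s/ ok → well-formed

[njus]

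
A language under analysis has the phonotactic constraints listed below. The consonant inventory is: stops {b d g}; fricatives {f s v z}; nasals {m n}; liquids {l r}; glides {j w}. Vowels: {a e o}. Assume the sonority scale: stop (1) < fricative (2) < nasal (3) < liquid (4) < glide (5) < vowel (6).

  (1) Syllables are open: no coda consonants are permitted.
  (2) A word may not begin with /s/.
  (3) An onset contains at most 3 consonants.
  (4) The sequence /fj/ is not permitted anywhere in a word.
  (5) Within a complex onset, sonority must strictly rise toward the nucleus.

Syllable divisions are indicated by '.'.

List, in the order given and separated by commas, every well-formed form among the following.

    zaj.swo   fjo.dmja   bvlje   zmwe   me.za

zmwe, me.za

zaj.swo — violates constraint 1: syllable 1 coda /j/ has 1 consonant (> 0) → ill-formed
fjo.dmja — violates constraint 4: contains banned sequence /fj/ → ill-formed
bvlje — violates constraint 3: syllable 1 onset /bvlj/ has 4 consonants (> 3) → ill-formed
zmwe — σ1 onset /zmw/ (2→3→5 rises), coda /∅/ ok → well-formed
me.za — σ1 onset /m/, coda /∅/ ok; σ2 onset /z/, coda /∅/ ok → well-formed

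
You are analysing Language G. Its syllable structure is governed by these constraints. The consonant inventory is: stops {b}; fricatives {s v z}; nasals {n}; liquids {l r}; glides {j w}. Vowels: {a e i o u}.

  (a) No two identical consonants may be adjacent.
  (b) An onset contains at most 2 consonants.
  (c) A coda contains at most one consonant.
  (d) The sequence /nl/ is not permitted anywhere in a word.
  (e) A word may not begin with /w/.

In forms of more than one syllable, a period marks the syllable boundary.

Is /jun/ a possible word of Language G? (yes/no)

yes

/jun/ — σ1 onset /j/, coda /n/ ok → well-formed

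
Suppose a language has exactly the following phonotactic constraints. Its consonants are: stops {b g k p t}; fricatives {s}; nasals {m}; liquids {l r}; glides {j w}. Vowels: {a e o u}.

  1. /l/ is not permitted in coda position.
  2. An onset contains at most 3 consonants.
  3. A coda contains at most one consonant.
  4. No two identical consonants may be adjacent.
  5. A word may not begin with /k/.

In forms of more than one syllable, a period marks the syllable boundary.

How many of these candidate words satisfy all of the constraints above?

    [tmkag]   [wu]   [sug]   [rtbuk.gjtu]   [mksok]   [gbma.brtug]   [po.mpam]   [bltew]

8

[tmkag] — σ1 onset /tmk/ (3C), coda /g/ ok → licit
[wu] — σ1 onset /w/, coda /∅/ ok → licit
[sug] — σ1 onset /s/, coda /g/ ok → licit
[rtbuk.gjtu] — σ1 onset /rtb/ (3C), coda /k/ ok; σ2 onset /gjt/ (3C), coda /∅/ ok → licit
[mksok] — σ1 onset /mks/ (3C), coda /k/ ok → licit
[gbma.brtug] — σ1 onset /gbm/ (3C), coda /∅/ ok; σ2 onset /brt/ (3C), coda /g/ ok → licit
[po.mpam] — σ1 onset /p/, coda /∅/ ok; σ2 onset /mp/ (2C), coda /m/ ok → licit
[bltew] — σ1 onset /blt/ (3C), coda /w/ ok → licit
Licit: [tmkag], [wu], [sug], [rtbuk.gjtu], [mksok], [gbma.brtug], [po.mpam], [bltew] → 8.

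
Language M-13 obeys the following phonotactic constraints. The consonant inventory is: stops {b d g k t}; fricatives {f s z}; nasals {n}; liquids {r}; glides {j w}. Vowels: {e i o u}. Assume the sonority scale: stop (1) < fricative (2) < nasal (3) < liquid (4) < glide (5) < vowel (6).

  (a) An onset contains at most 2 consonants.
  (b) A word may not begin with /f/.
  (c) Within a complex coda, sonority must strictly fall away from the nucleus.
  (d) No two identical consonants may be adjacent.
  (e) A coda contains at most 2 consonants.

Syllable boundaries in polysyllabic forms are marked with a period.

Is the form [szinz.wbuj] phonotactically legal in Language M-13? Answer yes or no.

[szinz.wbuj] — σ1 onset /sz/ (2C), coda /nz/ (3→2 falls) ok; σ2 onset /wb/ (2C), coda /j/ ok → phonotactically legal

yes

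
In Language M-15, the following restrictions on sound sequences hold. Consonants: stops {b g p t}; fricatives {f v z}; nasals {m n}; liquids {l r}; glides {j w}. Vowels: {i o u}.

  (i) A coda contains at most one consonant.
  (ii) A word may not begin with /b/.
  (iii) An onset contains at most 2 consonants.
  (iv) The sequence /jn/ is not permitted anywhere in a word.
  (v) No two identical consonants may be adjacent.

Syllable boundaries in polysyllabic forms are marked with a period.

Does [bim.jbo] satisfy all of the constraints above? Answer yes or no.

no

[bim.jbo] — violates constraint (ii): word begins with /b/ → phonotactically illegal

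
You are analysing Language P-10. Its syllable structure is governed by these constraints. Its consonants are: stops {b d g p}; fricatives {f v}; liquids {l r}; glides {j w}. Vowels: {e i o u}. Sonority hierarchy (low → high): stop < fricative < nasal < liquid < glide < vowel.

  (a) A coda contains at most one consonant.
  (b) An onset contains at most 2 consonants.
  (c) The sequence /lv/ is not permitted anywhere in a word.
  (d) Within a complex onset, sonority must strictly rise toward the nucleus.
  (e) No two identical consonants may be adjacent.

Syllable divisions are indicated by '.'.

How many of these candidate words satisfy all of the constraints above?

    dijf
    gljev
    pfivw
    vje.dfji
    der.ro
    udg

dijf — violates constraint (a): syllable 1 coda /jf/ has 2 consonants (> 1) → illicit
gljev — violates constraint (b): syllable 1 onset /glj/ has 3 consonants (> 2) → illicit
pfivw — violates constraint (a): syllable 1 coda /vw/ has 2 consonants (> 1) → illicit
vje.dfji — violates constraint (b): syllable 2 onset /dfj/ has 3 consonants (> 2) → illicit
der.ro — violates constraint (e): adjacent identical consonants /rr/ → illicit
udg — violates constraint (a): syllable 1 coda /dg/ has 2 consonants (> 1) → illicit
No form is licit → 0.

0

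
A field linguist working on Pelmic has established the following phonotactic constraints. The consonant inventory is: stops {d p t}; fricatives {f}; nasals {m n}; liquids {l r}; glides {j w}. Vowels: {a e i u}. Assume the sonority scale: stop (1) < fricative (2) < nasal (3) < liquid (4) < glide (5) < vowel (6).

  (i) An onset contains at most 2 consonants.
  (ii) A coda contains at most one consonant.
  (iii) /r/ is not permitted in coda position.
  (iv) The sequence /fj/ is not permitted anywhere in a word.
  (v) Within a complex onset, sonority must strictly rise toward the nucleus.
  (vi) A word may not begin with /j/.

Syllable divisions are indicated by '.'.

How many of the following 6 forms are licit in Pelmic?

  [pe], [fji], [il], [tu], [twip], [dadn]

[pe] — σ1 onset /p/, coda /∅/ ok → licit
[fji] — violates constraint (iv): contains banned sequence /fj/ → illicit
[il] — σ1 onset /∅/, coda /l/ ok → licit
[tu] — σ1 onset /t/, coda /∅/ ok → licit
[twip] — σ1 onset /tw/ (1→5 rises), coda /p/ ok → licit
[dadn] — violates constraint (ii): syllable 1 coda /dn/ has 2 consonants (> 1) → illicit
Licit: [pe], [il], [tu], [twip] → 4.

4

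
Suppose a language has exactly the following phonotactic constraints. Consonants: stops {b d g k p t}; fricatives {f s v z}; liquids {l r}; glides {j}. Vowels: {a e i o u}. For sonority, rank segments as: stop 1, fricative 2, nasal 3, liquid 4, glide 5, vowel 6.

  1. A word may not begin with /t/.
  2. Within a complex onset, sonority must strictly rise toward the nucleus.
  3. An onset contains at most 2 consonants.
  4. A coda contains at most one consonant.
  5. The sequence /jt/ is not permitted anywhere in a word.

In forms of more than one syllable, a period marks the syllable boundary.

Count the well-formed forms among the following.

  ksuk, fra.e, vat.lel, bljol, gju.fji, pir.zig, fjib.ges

6

ksuk — σ1 onset /ks/ (1→2 rises), coda /k/ ok → well-formed
fra.e — σ1 onset /fr/ (2→4 rises), coda /∅/ ok; σ2 onset /∅/, coda /∅/ ok → well-formed
vat.lel — σ1 onset /v/, coda /t/ ok; σ2 onset /l/, coda /l/ ok → well-formed
bljol — violates constraint 3: syllable 1 onset /blj/ has 3 consonants (> 2) → ill-formed
gju.fji — σ1 onset /gj/ (1→5 rises), coda /∅/ ok; σ2 onset /fj/ (2→5 rises), coda /∅/ ok → well-formed
pir.zig — σ1 onset /p/, coda /r/ ok; σ2 onset /z/, coda /g/ ok → well-formed
fjib.ges — σ1 onset /fj/ (2→5 rises), coda /b/ ok; σ2 onset /g/, coda /s/ ok → well-formed
Well-formed: ksuk, fra.e, vat.lel, gju.fji, pir.zig, fjib.ges → 6.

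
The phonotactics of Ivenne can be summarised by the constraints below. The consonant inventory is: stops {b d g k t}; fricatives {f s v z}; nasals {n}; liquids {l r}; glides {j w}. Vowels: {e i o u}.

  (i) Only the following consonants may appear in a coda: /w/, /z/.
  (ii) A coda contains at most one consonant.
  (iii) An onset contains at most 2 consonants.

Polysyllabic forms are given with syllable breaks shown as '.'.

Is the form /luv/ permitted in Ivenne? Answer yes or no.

/luv/ — violates constraint (i): syllable 1 coda contains /v/, which is not a licensed coda consonant → not permitted

no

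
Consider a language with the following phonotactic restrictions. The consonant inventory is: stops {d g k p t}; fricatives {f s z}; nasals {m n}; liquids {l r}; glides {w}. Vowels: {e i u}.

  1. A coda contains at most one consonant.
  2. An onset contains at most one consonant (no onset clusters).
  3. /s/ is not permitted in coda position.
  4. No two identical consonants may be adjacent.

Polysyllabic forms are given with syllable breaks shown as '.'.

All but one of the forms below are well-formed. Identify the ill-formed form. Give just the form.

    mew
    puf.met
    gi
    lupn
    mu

lupn

mew — σ1 onset /m/, coda /w/ ok → well-formed
puf.met — σ1 onset /p/, coda /f/ ok; σ2 onset /m/, coda /t/ ok → well-formed
gi — σ1 onset /g/, coda /∅/ ok → well-formed
lupn — violates constraint 1: syllable 1 coda /pn/ has 2 consonants (> 1) → ill-formed
mu — σ1 onset /m/, coda /∅/ ok → well-formed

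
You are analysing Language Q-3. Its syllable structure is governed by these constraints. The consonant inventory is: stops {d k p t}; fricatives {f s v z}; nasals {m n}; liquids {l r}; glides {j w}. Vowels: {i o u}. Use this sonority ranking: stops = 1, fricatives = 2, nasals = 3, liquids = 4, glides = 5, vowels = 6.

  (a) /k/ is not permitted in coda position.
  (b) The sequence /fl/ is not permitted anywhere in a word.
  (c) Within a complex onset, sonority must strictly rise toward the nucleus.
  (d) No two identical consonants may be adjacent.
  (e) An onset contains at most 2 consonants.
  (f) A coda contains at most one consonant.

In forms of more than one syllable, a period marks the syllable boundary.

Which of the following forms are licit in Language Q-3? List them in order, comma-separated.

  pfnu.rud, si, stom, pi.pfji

pfnu.rud — violates constraint (e): syllable 1 onset /pfn/ has 3 consonants (> 2) → illicit
si — σ1 onset /s/, coda /∅/ ok → licit
stom — violates constraint (c): syllable 1 onset /st/: /s/ (fricative, 2) → /t/ (stop, 1) does not rise → illicit
pi.pfji — violates constraint (e): syllable 2 onset /pfj/ has 3 consonants (> 2) → illicit

si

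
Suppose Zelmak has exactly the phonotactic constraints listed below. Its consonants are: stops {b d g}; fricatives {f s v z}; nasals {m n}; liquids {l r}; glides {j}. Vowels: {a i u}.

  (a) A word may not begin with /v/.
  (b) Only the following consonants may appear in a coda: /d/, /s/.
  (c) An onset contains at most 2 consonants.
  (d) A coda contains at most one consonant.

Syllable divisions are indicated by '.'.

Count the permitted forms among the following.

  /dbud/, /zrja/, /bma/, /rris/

/dbud/ — σ1 onset /db/ (2C), coda /d/ ok → permitted
/zrja/ — violates constraint (c): syllable 1 onset /zrj/ has 3 consonants (> 2) → not permitted
/bma/ — σ1 onset /bm/ (2C), coda /∅/ ok → permitted
/rris/ — σ1 onset /rr/ (2C), coda /s/ ok → permitted
Permitted: /dbud/, /bma/, /rris/ → 3.

3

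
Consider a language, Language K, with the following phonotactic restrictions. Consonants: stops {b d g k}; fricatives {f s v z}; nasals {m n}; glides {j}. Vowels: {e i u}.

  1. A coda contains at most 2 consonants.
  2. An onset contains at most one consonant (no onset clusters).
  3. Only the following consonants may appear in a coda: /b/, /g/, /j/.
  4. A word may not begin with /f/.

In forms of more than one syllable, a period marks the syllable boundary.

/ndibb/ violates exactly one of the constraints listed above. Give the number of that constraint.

2

/ndibb/: syllable 1 onset /nd/ has 2 consonants (> 1).
This is a violation of constraint 2: "An onset contains at most one consonant (no onset clusters)."
The remaining constraints (1, 3, 4) are satisfied.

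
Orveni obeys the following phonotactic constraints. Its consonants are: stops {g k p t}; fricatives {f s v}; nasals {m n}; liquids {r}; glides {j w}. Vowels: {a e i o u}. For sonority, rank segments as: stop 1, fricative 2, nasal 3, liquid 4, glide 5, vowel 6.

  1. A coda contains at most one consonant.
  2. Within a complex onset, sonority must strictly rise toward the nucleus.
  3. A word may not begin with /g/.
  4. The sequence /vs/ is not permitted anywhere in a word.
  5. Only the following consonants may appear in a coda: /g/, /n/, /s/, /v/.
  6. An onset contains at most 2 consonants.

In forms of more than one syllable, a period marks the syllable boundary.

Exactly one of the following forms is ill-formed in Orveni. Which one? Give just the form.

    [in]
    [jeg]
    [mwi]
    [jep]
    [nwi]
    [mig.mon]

[in] — σ1 onset /∅/, coda /n/ ok → well-formed
[jeg] — σ1 onset /j/, coda /g/ ok → well-formed
[mwi] — σ1 onset /mw/ (3→5 rises), coda /∅/ ok → well-formed
[jep] — violates constraint 5: syllable 1 coda contains /p/, which is not a licensed coda consonant → ill-formed
[nwi] — σ1 onset /nw/ (3→5 rises), coda /∅/ ok → well-formed
[mig.mon] — σ1 onset /m/, coda /g/ ok; σ2 onset /m/, coda /n/ ok → well-formed

[jep]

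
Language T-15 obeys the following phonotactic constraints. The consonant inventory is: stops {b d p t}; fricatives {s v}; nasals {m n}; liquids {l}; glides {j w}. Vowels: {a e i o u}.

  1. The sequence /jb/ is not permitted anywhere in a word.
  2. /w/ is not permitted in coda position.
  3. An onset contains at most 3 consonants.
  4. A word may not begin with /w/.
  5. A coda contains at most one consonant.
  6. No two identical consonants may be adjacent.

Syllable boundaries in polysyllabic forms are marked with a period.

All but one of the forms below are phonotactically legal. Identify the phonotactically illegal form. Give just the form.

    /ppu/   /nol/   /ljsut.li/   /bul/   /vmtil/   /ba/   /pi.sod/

/ppu/ — violates constraint 6: adjacent identical consonants /pp/ → phonotactically illegal
/nol/ — σ1 onset /n/, coda /l/ ok → phonotactically legal
/ljsut.li/ — σ1 onset /ljs/ (3C), coda /t/ ok; σ2 onset /l/, coda /∅/ ok → phonotactically legal
/bul/ — σ1 onset /b/, coda /l/ ok → phonotactically legal
/vmtil/ — σ1 onset /vmt/ (3C), coda /l/ ok → phonotactically legal
/ba/ — σ1 onset /b/, coda /∅/ ok → phonotactically legal
/pi.sod/ — σ1 onset /p/, coda /∅/ ok; σ2 onset /s/, coda /d/ ok → phonotactically legal

/ppu/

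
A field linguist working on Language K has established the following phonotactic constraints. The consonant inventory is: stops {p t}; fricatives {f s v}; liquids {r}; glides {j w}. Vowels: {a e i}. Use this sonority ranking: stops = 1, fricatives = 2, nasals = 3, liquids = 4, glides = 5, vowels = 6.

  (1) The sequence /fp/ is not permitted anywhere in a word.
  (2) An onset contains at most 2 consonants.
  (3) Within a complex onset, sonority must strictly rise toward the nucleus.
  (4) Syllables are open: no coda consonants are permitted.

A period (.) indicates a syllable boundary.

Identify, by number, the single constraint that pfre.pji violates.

pfre.pji: syllable 1 onset /pfr/ has 3 consonants (> 2).
This is a violation of constraint 2: "An onset contains at most 2 consonants."
The remaining constraints (1, 3, 4) are satisfied.

2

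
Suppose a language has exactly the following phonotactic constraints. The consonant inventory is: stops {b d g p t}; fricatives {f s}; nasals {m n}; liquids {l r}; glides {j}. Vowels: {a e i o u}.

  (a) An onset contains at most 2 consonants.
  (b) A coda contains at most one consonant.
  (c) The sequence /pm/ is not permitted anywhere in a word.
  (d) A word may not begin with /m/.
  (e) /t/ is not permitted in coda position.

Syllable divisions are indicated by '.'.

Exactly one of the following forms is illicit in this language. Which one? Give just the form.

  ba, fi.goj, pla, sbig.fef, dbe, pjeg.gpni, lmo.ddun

ba — σ1 onset /b/, coda /∅/ ok → licit
fi.goj — σ1 onset /f/, coda /∅/ ok; σ2 onset /g/, coda /j/ ok → licit
pla — σ1 onset /pl/ (2C), coda /∅/ ok → licit
sbig.fef — σ1 onset /sb/ (2C), coda /g/ ok; σ2 onset /f/, coda /f/ ok → licit
dbe — σ1 onset /db/ (2C), coda /∅/ ok → licit
pjeg.gpni — violates constraint (a): syllable 2 onset /gpn/ has 3 consonants (> 2) → illicit
lmo.ddun — σ1 onset /lm/ (2C), coda /∅/ ok; σ2 onset /dd/ (2C), coda /n/ ok → licit

pjeg.gpni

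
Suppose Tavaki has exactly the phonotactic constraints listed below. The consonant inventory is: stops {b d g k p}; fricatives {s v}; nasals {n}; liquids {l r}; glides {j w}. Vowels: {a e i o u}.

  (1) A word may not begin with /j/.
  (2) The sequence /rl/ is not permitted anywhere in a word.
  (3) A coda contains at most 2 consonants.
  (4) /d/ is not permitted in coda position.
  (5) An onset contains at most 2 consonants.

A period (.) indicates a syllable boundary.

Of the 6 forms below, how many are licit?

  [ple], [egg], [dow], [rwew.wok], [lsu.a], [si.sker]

[ple] — σ1 onset /pl/ (2C), coda /∅/ ok → licit
[egg] — σ1 onset /∅/, coda /gg/ (2C) ok → licit
[dow] — σ1 onset /d/, coda /w/ ok → licit
[rwew.wok] — σ1 onset /rw/ (2C), coda /w/ ok; σ2 onset /w/, coda /k/ ok → licit
[lsu.a] — σ1 onset /ls/ (2C), coda /∅/ ok; σ2 onset /∅/, coda /∅/ ok → licit
[si.sker] — σ1 onset /s/, coda /∅/ ok; σ2 onset /sk/ (2C), coda /r/ ok → licit
Licit: [ple], [egg], [dow], [rwew.wok], [lsu.a], [si.sker] → 6.

6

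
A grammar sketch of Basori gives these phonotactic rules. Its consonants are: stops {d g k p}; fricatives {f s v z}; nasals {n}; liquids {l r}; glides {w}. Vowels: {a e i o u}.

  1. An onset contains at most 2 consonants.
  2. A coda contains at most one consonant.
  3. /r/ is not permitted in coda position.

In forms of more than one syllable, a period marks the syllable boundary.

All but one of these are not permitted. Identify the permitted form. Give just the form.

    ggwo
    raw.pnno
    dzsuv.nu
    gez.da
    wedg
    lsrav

ggwo — violates constraint 1: syllable 1 onset /ggw/ has 3 consonants (> 2) → not permitted
raw.pnno — violates constraint 1: syllable 2 onset /pnn/ has 3 consonants (> 2) → not permitted
dzsuv.nu — violates constraint 1: syllable 1 onset /dzs/ has 3 consonants (> 2) → not permitted
gez.da — σ1 onset /g/, coda /z/ ok; σ2 onset /d/, coda /∅/ ok → permitted
wedg — violates constraint 2: syllable 1 coda /dg/ has 2 consonants (> 1) → not permitted
lsrav — violates constraint 1: syllable 1 onset /lsr/ has 3 consonants (> 2) → not permitted

gez.da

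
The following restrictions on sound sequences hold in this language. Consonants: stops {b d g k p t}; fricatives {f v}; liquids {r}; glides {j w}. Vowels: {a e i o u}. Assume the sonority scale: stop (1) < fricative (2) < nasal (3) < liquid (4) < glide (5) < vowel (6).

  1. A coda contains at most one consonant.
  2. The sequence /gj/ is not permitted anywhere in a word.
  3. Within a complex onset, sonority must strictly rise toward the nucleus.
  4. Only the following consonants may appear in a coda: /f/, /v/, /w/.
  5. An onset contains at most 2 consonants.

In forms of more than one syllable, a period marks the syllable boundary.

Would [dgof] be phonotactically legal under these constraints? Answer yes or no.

[dgof] — violates constraint 3: syllable 1 onset /dg/: /d/ (stop, 1) → /g/ (stop, 1) does not rise → phonotactically illegal

no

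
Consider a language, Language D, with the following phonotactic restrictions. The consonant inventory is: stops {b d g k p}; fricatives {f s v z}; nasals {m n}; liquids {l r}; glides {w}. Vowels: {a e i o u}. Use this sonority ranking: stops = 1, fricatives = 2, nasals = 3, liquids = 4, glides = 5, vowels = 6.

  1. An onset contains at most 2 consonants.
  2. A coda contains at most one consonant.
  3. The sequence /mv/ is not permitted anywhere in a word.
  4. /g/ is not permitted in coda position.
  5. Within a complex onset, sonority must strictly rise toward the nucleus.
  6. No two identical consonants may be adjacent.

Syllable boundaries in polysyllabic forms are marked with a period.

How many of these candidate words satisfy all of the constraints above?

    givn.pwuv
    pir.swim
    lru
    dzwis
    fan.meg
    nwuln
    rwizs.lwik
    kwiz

2

givn.pwuv — violates constraint 2: syllable 1 coda /vn/ has 2 consonants (> 1) → ill-formed
pir.swim — σ1 onset /p/, coda /r/ ok; σ2 onset /sw/ (2→5 rises), coda /m/ ok → well-formed
lru — violates constraint 5: syllable 1 onset /lr/: /l/ (liquid, 4) → /r/ (liquid, 4) does not rise → ill-formed
dzwis — violates constraint 1: syllable 1 onset /dzw/ has 3 consonants (> 2) → ill-formed
fan.meg — violates constraint 4: syllable 2 coda contains /g/ → ill-formed
nwuln — violates constraint 2: syllable 1 coda /ln/ has 2 consonants (> 1) → ill-formed
rwizs.lwik — violates constraint 2: syllable 1 coda /zs/ has 2 consonants (> 1) → ill-formed
kwiz — σ1 onset /kw/ (1→5 rises), coda /z/ ok → well-formed
Well-formed: pir.swim, kwiz → 2.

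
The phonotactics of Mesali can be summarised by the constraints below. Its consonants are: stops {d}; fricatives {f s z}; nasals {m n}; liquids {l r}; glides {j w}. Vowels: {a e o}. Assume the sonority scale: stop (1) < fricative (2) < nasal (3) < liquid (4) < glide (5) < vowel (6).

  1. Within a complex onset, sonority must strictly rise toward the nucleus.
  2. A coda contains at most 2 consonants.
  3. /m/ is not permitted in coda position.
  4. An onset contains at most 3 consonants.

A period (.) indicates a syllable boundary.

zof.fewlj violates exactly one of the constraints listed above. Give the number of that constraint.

zof.fewlj: syllable 2 coda /wlj/ has 3 consonants (> 2).
This is a violation of constraint 2: "A coda contains at most 2 consonants."
The remaining constraints (1, 3, 4) are satisfied.

2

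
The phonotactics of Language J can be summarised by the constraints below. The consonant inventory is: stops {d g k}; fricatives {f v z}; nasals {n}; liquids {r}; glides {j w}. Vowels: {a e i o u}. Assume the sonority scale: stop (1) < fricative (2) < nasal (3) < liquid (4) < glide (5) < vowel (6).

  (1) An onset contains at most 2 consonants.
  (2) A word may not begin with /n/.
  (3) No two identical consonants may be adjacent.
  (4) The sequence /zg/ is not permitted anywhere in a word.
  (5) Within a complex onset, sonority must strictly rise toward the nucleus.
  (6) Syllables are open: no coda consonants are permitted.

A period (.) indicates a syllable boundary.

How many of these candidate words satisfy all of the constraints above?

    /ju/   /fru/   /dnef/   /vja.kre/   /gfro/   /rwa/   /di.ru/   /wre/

/ju/ — σ1 onset /j/, coda /∅/ ok → licit
/fru/ — σ1 onset /fr/ (2→4 rises), coda /∅/ ok → licit
/dnef/ — violates constraint 6: syllable 1 coda /f/ has 1 consonant (> 0) → illicit
/vja.kre/ — σ1 onset /vj/ (2→5 rises), coda /∅/ ok; σ2 onset /kr/ (1→4 rises), coda /∅/ ok → licit
/gfro/ — violates constraint 1: syllable 1 onset /gfr/ has 3 consonants (> 2) → illicit
/rwa/ — σ1 onset /rw/ (4→5 rises), coda /∅/ ok → licit
/di.ru/ — σ1 onset /d/, coda /∅/ ok; σ2 onset /r/, coda /∅/ ok → licit
/wre/ — violates constraint 5: syllable 1 onset /wr/: /w/ (glide, 5) → /r/ (liquid, 4) does not rise → illicit
Licit: /ju/, /fru/, /vja.kre/, /rwa/, /di.ru/ → 5.

5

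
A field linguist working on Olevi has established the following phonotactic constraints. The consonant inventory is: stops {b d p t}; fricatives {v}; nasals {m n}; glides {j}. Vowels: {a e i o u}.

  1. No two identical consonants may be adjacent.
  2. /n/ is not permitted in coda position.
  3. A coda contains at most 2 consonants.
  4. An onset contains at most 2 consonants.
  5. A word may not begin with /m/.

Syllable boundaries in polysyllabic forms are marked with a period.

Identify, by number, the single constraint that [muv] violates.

5

[muv]: word begins with /m/.
This is a violation of constraint 5: "A word may not begin with /m/."
The remaining constraints (1, 2, 3, 4) are satisfied.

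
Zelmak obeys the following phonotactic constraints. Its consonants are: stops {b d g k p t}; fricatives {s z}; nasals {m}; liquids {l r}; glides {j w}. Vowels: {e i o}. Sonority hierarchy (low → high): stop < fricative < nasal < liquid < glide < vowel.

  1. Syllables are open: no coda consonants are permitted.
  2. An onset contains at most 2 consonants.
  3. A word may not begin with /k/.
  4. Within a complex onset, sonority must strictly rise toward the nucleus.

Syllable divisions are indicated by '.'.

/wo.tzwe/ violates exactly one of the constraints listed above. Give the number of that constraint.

2

/wo.tzwe/: syllable 2 onset /tzw/ has 3 consonants (> 2).
This is a violation of constraint 2: "An onset contains at most 2 consonants."
The remaining constraints (1, 3, 4) are satisfied.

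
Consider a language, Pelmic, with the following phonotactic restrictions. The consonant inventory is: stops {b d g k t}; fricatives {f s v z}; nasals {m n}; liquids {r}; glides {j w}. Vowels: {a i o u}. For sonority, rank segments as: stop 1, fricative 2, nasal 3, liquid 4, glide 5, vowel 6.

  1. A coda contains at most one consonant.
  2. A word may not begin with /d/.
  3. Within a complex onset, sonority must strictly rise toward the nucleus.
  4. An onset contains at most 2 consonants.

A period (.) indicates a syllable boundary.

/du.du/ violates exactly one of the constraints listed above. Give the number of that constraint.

2

/du.du/: word begins with /d/.
This is a violation of constraint 2: "A word may not begin with /d/."
The remaining constraints (1, 3, 4) are satisfied.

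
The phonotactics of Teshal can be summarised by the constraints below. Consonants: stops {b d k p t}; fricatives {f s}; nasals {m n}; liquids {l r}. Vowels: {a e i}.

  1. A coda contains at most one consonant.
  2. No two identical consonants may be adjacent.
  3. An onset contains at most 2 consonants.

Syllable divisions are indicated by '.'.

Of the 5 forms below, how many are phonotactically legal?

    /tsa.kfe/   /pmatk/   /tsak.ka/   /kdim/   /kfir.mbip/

/tsa.kfe/ — σ1 onset /ts/ (2C), coda /∅/ ok; σ2 onset /kf/ (2C), coda /∅/ ok → phonotactically legal
/pmatk/ — violates constraint 1: syllable 1 coda /tk/ has 2 consonants (> 1) → phonotactically illegal
/tsak.ka/ — violates constraint 2: adjacent identical consonants /kk/ → phonotactically illegal
/kdim/ — σ1 onset /kd/ (2C), coda /m/ ok → phonotactically legal
/kfir.mbip/ — σ1 onset /kf/ (2C), coda /r/ ok; σ2 onset /mb/ (2C), coda /p/ ok → phonotactically legal
Phonotactically legal: /tsa.kfe/, /kdim/, /kfir.mbip/ → 3.

3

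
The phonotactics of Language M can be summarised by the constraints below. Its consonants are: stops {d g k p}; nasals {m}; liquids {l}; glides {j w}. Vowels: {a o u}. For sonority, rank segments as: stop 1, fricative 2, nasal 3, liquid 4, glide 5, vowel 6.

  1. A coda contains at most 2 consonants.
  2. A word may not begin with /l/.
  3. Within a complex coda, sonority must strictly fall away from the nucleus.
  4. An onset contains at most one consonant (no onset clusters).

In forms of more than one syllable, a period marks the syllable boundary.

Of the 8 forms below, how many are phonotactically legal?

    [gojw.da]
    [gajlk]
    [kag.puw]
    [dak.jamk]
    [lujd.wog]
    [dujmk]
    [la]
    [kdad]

2

[gojw.da] — violates constraint 3: syllable 1 coda /jw/: /j/ (glide, 5) → /w/ (glide, 5) does not fall → phonotactically illegal
[gajlk] — violates constraint 1: syllable 1 coda /jlk/ has 3 consonants (> 2) → phonotactically illegal
[kag.puw] — σ1 onset /k/, coda /g/ ok; σ2 onset /p/, coda /w/ ok → phonotactically legal
[dak.jamk] — σ1 onset /d/, coda /k/ ok; σ2 onset /j/, coda /mk/ (3→1 falls) ok → phonotactically legal
[lujd.wog] — violates constraint 2: word begins with /l/ → phonotactically illegal
[dujmk] — violates constraint 1: syllable 1 coda /jmk/ has 3 consonants (> 2) → phonotactically illegal
[la] — violates constraint 2: word begins with /l/ → phonotactically illegal
[kdad] — violates constraint 4: syllable 1 onset /kd/ has 2 consonants (> 1) → phonotactically illegal
Phonotactically legal: [kag.puw], [dak.jamk] → 2.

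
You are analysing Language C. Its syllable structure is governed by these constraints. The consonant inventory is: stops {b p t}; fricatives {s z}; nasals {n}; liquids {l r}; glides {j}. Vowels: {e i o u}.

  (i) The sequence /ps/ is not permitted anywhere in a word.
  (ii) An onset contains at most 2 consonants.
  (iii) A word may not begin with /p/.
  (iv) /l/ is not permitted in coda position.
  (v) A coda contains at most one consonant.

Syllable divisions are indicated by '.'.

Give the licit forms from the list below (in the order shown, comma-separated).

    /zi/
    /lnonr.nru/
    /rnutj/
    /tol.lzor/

/zi/

/zi/ — σ1 onset /z/, coda /∅/ ok → licit
/lnonr.nru/ — violates constraint (v): syllable 1 coda /nr/ has 2 consonants (> 1) → illicit
/rnutj/ — violates constraint (v): syllable 1 coda /tj/ has 2 consonants (> 1) → illicit
/tol.lzor/ — violates constraint (iv): syllable 1 coda contains /l/ → illicit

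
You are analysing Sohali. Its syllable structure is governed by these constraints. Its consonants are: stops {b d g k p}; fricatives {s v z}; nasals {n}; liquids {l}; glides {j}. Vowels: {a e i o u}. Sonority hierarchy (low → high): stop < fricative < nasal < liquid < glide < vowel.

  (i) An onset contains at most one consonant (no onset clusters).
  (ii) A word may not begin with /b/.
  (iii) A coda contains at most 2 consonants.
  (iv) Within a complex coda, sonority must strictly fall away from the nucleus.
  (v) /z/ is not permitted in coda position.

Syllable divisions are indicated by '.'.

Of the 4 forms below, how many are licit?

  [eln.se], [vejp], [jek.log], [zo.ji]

4

[eln.se] — σ1 onset /∅/, coda /ln/ (4→3 falls) ok; σ2 onset /s/, coda /∅/ ok → licit
[vejp] — σ1 onset /v/, coda /jp/ (5→1 falls) ok → licit
[jek.log] — σ1 onset /j/, coda /k/ ok; σ2 onset /l/, coda /g/ ok → licit
[zo.ji] — σ1 onset /z/, coda /∅/ ok; σ2 onset /j/, coda /∅/ ok → licit
Licit: [eln.se], [vejp], [jek.log], [zo.ji] → 4.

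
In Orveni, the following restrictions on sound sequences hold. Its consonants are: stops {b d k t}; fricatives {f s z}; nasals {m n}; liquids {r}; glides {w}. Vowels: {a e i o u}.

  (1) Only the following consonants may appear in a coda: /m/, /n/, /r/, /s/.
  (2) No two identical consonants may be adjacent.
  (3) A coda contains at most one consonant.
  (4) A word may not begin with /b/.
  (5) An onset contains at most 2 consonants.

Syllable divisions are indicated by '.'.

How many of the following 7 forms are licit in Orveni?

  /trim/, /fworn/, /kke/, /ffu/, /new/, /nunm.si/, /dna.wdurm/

/trim/ — σ1 onset /tr/ (2C), coda /m/ ok → licit
/fworn/ — violates constraint 3: syllable 1 coda /rn/ has 2 consonants (> 1) → illicit
/kke/ — violates constraint 2: adjacent identical consonants /kk/ → illicit
/ffu/ — violates constraint 2: adjacent identical consonants /ff/ → illicit
/new/ — violates constraint 1: syllable 1 coda contains /w/, which is not a licensed coda consonant → illicit
/nunm.si/ — violates constraint 3: syllable 1 coda /nm/ has 2 consonants (> 1) → illicit
/dna.wdurm/ — violates constraint 3: syllable 2 coda /rm/ has 2 consonants (> 1) → illicit
Licit: /trim/ → 1.

1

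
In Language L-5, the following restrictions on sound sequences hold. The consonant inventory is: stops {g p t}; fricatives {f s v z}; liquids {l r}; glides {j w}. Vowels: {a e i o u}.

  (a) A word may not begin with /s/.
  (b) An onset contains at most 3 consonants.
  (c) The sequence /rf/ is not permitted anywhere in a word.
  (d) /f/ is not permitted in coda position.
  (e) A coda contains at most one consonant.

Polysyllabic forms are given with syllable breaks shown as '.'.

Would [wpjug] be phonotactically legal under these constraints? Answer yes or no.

yes

[wpjug] — σ1 onset /wpj/ (3C), coda /g/ ok → phonotactically legal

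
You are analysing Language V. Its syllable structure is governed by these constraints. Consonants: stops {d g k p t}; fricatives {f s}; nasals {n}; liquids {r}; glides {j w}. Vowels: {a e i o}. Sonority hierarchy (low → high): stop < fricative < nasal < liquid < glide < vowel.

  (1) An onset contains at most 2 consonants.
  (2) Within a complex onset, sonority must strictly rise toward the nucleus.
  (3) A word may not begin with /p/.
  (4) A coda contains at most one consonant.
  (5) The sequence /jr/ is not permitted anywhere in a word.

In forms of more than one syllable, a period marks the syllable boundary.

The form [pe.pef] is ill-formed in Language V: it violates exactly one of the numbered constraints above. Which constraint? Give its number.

3

[pe.pef]: word begins with /p/.
This is a violation of constraint 3: "A word may not begin with /p/."
The remaining constraints (1, 2, 4, 5) are satisfied.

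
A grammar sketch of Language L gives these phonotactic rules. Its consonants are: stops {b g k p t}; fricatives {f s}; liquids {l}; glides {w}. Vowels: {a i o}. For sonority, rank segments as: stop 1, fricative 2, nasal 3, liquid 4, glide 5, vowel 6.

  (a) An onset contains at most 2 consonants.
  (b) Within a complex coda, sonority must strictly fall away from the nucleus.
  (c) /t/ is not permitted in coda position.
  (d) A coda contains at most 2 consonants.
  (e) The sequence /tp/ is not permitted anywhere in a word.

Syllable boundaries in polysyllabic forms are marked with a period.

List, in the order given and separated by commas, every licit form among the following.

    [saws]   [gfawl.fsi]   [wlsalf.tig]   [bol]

[saws] — σ1 onset /s/, coda /ws/ (5→2 falls) ok → licit
[gfawl.fsi] — σ1 onset /gf/ (2C), coda /wl/ (5→4 falls) ok; σ2 onset /fs/ (2C), coda /∅/ ok → licit
[wlsalf.tig] — violates constraint (a): syllable 1 onset /wls/ has 3 consonants (> 2) → illicit
[bol] — σ1 onset /b/, coda /l/ ok → licit

[saws], [gfawl.fsi], [bol]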